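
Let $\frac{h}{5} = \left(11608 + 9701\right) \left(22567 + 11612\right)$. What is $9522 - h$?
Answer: $-3641592033$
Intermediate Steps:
$h = 3641601555$ ($h = 5 \left(11608 + 9701\right) \left(22567 + 11612\right) = 5 \cdot 21309 \cdot 34179 = 5 \cdot 728320311 = 3641601555$)
$9522 - h = 9522 - 3641601555 = -3641592033$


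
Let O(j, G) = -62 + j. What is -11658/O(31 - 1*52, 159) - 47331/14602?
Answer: 166301643/1211966 ≈ 137.22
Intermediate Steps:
-11658/O(31 - 1*52, 159) - 47331/14602 = -11658/(-62 + (31 - 1*52)) - 47331/14602 = -11658/(-62 + (31 - 52)) - 47331*1/14602 = -11658/(-62 - 21) - 47331/14602 = -11658/(-83) - 47331/14602 = -11658*(-1/83) - 47331/14602 = 11658/83 - 47331/14602 = 166301643/1211966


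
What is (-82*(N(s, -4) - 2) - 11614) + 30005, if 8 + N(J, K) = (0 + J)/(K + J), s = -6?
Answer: 95809/5 ≈ 19162.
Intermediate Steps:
N(J, K) = -8 + J/(J + K) (N(J, K) = -8 + (0 + J)/(K + J) = -8 + J/(J + K))
(-82*(N(s, -4) - 2) - 11614) + 30005 = (-82*((-8*(-4) - 7*(-6))/(-6 - 4) - 2) - 11614) + 30005 = (-82*((32 + 42)/(-10) - 2) - 11614) + 30005 = (-82*(-⅒*74 - 2) - 11614) + 30005 = (-82*(-37/5 - 2) - 11614) + 30005 = (-82*(-47/5) - 11614) + 30005 = (3854/5 - 11614) + 30005 = -54216/5 + 30005 = 95809/5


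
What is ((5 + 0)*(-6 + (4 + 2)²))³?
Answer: 3375000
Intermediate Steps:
((5 + 0)*(-6 + (4 + 2)²))³ = (5*(-6 + 6²))³ = (5*(-6 + 36))³ = (5*30)³ = 150³ = 3375000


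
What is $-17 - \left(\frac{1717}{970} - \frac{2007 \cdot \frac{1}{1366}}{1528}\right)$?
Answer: $- \frac{19000288773}{1012315280} \approx -18.769$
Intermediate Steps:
$-17 - \left(\frac{1717}{970} - \frac{2007 \cdot \frac{1}{1366}}{1528}\right) = -17 - \left(\frac{1717}{970} - 2007 \cdot \frac{1}{1366} \cdot \frac{1}{1528}\right) = -17 + \left(\frac{2007}{1366} \cdot \frac{1}{1528} - \frac{1717}{970}\right) = -17 + \left(\frac{2007}{2087248} - \frac{1717}{970}\right) = -17 - \frac{1790929013}{1012315280} = - \frac{19000288773}{1012315280}$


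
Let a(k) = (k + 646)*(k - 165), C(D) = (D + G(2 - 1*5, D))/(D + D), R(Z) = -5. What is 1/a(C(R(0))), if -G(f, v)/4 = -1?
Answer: -100/10654189 ≈ -9.3860e-6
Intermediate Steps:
G(f, v) = 4 (G(f, v) = -4*(-1) = 4)
C(D) = (4 + D)/(2*D) (C(D) = (D + 4)/(D + D) = (4 + D)/((2*D)) = (4 + D)*(1/(2*D)) = (4 + D)/(2*D))
a(k) = (-165 + k)*(646 + k) (a(k) = (646 + k)*(-165 + k) = (-165 + k)*(646 + k))
1/a(C(R(0))) = 1/(-106590 + ((½)*(4 - 5)/(-5))² + 481*((½)*(4 - 5)/(-5))) = 1/(-106590 + ((½)*(-⅕)*(-1))² + 481*((½)*(-⅕)*(-1))) = 1/(-106590 + (⅒)² + 481*(⅒)) = 1/(-106590 + 1/100 + 481/10) = 1/(-10654189/100) = -100/10654189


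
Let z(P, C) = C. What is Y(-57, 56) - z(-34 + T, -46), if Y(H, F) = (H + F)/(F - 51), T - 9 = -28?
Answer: 229/5 ≈ 45.800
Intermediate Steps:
T = -19 (T = 9 - 28 = -19)
Y(H, F) = (F + H)/(-51 + F)
Y(-57, 56) - z(-34 + T, -46) = (56 - 57)/(-51 + 56) - 1*(-46) = -1/5 + 46 = (⅕)*(-1) + 46 = -⅕ + 46 = 229/5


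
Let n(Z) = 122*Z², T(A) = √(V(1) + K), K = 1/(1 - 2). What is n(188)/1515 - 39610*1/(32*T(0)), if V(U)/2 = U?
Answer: 38986913/24240 ≈ 1608.4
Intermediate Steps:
V(U) = 2*U
K = -1 (K = 1/(-1) = -1)
T(A) = 1 (T(A) = √(2*1 - 1) = √(2 - 1) = √1 = 1)
n(188)/1515 - 39610*1/(32*T(0)) = (122*188²)/1515 - 39610/(32*1) = (122*35344)*(1/1515) - 39610/32 = 4311968*(1/1515) - 39610*1/32 = 4311968/1515 - 19805/16 = 38986913/24240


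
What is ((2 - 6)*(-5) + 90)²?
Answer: 12100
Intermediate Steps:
((2 - 6)*(-5) + 90)² = (-4*(-5) + 90)² = (20 + 90)² = 110² = 12100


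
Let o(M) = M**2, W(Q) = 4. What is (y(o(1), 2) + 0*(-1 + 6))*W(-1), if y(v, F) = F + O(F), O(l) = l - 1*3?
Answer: 4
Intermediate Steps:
O(l) = -3 + l (O(l) = l - 3 = -3 + l)
y(v, F) = -3 + 2*F (y(v, F) = F + (-3 + F) = -3 + 2*F)
(y(o(1), 2) + 0*(-1 + 6))*W(-1) = ((-3 + 2*2) + 0*(-1 + 6))*4 = ((-3 + 4) + 0*5)*4 = (1 + 0)*4 = 1*4 = 4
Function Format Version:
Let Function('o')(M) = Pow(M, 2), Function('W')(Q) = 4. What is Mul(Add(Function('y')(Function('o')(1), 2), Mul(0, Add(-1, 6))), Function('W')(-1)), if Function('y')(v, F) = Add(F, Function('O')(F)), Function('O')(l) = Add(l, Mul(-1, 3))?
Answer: 4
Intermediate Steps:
Function('O')(l) = Add(-3, l) (Function('O')(l) = Add(l, -3) = Add(-3, l))
Function('y')(v, F) = Add(-3, Mul(2, F)) (Function('y')(v, F) = Add(F, Add(-3, F)) = Add(-3, Mul(2, F)))
Mul(Add(Function('y')(Function('o')(1), 2), Mul(0, Add(-1, 6))), Function('W')(-1)) = Mul(Add(Add(-3, Mul(2, 2)), Mul(0, Add(-1, 6))), 4) = Mul(Add(Add(-3, 4), Mul(0, 5)), 4) = Mul(Add(1, 0), 4) = Mul(1, 4) = 4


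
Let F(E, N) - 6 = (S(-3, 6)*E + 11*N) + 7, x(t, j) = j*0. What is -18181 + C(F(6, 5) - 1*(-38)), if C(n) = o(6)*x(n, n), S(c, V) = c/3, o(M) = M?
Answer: -18181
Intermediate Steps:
S(c, V) = c/3 (S(c, V) = c*(1/3) = c/3)
x(t, j) = 0
F(E, N) = 13 - E + 11*N (F(E, N) = 6 + ((((1/3)*(-3))*E + 11*N) + 7) = 6 + ((-E + 11*N) + 7) = 6 + (7 - E + 11*N) = 13 - E + 11*N)
C(n) = 0 (C(n) = 6*0 = 0)
-18181 + C(F(6, 5) - 1*(-38)) = -18181 + 0 = -18181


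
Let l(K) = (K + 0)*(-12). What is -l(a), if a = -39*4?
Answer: -1872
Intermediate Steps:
a = -156
l(K) = -12*K (l(K) = K*(-12) = -12*K)
-l(a) = -(-12)*(-156) = -1*1872 = -1872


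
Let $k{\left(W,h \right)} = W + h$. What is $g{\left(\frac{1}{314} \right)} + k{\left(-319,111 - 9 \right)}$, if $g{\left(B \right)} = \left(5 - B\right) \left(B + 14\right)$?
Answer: $- \frac{14496439}{98596} \approx -147.03$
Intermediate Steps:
$g{\left(B \right)} = \left(5 - B\right) \left(14 + B\right)$
$g{\left(\frac{1}{314} \right)} + k{\left(-319,111 - 9 \right)} = \left(70 - \left(\frac{1}{314}\right)^{2} - \frac{9}{314}\right) + \left(-319 + \left(111 - 9\right)\right) = \left(70 - \left(\frac{1}{314}\right)^{2} - \frac{9}{314}\right) + \left(-319 + 102\right) = \left(70 - \frac{1}{98596} - \frac{9}{314}\right) - 217 = \frac{6898893}{98596} - 217 = - \frac{14496439}{98596}$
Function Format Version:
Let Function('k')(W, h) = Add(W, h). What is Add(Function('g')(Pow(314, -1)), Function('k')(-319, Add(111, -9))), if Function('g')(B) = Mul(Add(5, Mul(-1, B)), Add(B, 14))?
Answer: Rational(-14496439, 98596) ≈ -147.03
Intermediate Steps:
Function('g')(B) = Mul(Add(5, Mul(-1, B)), Add(14, B))
Add(Function('g')(Pow(314, -1)), Function('k')(-319, Add(111, -9))) = Add(Add(70, Mul(-1, Pow(Pow(314, -1), 2)), Mul(-9, Pow(314, -1))), Add(-319, Add(111, -9))) = Add(Add(70, Mul(-1, Pow(Rational(1, 314), 2)), Mul(-9, Rational(1, 314))), Add(-319, 102)) = Add(Add(70, Mul(-1, Rational(1, 98596)), Rational(-9, 314)), -217) = Add(Add(70, Rational(-1, 98596), Rational(-9, 314)), -217) = Add(Rational(6898893, 98596), -217) = Rational(-14496439, 98596)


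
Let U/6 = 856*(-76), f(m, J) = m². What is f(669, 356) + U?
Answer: 57225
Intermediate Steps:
U = -390336 (U = 6*(856*(-76)) = 6*(-65056) = -390336)
f(669, 356) + U = 669² - 390336 = 447561 - 390336 = 57225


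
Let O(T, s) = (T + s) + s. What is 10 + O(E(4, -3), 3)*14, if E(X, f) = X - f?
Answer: 192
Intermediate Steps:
O(T, s) = T + 2*s
10 + O(E(4, -3), 3)*14 = 10 + ((4 - 1*(-3)) + 2*3)*14 = 10 + ((4 + 3) + 6)*14 = 10 + (7 + 6)*14 = 10 + 13*14 = 10 + 182 = 192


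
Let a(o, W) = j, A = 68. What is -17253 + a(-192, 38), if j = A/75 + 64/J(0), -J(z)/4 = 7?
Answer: -9058549/525 ≈ -17254.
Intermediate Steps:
J(z) = -28 (J(z) = -4*7 = -28)
j = -724/525 (j = 68/75 + 64/(-28) = 68*(1/75) + 64*(-1/28) = 68/75 - 16/7 = -724/525 ≈ -1.3790)
a(o, W) = -724/525
-17253 + a(-192, 38) = -17253 - 724/525 = -9058549/525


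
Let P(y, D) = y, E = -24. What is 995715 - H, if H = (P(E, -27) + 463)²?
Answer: 802994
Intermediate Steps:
H = 192721 (H = (-24 + 463)² = 439² = 192721)
995715 - H = 995715 - 1*192721 = 995715 - 192721 = 802994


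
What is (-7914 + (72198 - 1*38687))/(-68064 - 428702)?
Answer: -25597/496766 ≈ -0.051527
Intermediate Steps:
(-7914 + (72198 - 1*38687))/(-68064 - 428702) = (-7914 + (72198 - 38687))/(-496766) = (-7914 + 33511)*(-1/496766) = 25597*(-1/496766) = -25597/496766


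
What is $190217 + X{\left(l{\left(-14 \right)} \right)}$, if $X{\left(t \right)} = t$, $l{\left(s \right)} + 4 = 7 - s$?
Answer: $190234$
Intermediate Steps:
$l{\left(s \right)} = 3 - s$ ($l{\left(s \right)} = -4 - \left(-7 + s\right) = 3 - s$)
$190217 + X{\left(l{\left(-14 \right)} \right)} = 190217 + \left(3 - -14\right) = 190217 + \left(3 + 14\right) = 190217 + 17 = 190234$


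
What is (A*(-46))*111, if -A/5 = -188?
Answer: -4799640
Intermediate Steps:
A = 940 (A = -5*(-188) = 940)
(A*(-46))*111 = (940*(-46))*111 = -43240*111 = -4799640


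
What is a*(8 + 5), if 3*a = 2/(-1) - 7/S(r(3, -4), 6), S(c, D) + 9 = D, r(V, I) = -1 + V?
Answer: 13/9 ≈ 1.4444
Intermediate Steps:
S(c, D) = -9 + D
a = ⅑ (a = (2/(-1) - 7/(-9 + 6))/3 = (2*(-1) - 7/(-3))/3 = (-2 - 7*(-⅓))/3 = (-2 + 7/3)/3 = (⅓)*(⅓) = ⅑ ≈ 0.11111)
a*(8 + 5) = (8 + 5)/9 = (⅑)*13 = 13/9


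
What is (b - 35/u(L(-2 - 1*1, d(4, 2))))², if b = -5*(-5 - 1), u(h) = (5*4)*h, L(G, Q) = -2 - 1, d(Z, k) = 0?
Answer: 134689/144 ≈ 935.34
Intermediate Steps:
L(G, Q) = -3
u(h) = 20*h
b = 30 (b = -5*(-6) = 30)
(b - 35/u(L(-2 - 1*1, d(4, 2))))² = (30 - 35/(20*(-3)))² = (30 - 35/(-60))² = (30 - 35*(-1/60))² = (30 + 7/12)² = (367/12)² = 134689/144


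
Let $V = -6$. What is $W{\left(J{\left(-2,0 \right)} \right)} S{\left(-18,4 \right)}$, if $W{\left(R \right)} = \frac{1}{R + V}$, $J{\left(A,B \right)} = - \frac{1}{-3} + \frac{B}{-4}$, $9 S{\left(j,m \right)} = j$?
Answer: $\frac{6}{17} \approx 0.35294$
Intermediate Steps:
$S{\left(j,m \right)} = \frac{j}{9}$
$J{\left(A,B \right)} = \frac{1}{3} - \frac{B}{4}$ ($J{\left(A,B \right)} = \left(-1\right) \left(- \frac{1}{3}\right) + B \left(- \frac{1}{4}\right) = \frac{1}{3} - \frac{B}{4}$)
$W{\left(R \right)} = \frac{1}{-6 + R}$ ($W{\left(R \right)} = \frac{1}{R - 6} = \frac{1}{-6 + R}$)
$W{\left(J{\left(-2,0 \right)} \right)} S{\left(-18,4 \right)} = \frac{\frac{1}{9} \left(-18\right)}{-6 + \left(\frac{1}{3} - 0\right)} = \frac{1}{-6 + \left(\frac{1}{3} + 0\right)} \left(-2\right) = \frac{1}{-6 + \frac{1}{3}} \left(-2\right) = \frac{1}{- \frac{17}{3}} \left(-2\right) = \left(- \frac{3}{17}\right) \left(-2\right) = \frac{6}{17}$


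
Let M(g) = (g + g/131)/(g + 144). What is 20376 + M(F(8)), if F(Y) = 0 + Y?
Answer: 50715996/2489 ≈ 20376.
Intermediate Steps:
F(Y) = Y
M(g) = 132*g/(131*(144 + g)) (M(g) = (g + g*(1/131))/(144 + g) = (g + g/131)/(144 + g) = (132*g/131)/(144 + g) = 132*g/(131*(144 + g)))
20376 + M(F(8)) = 20376 + (132/131)*8/(144 + 8) = 20376 + (132/131)*8/152 = 20376 + (132/131)*8*(1/152) = 20376 + 132/2489 = 50715996/2489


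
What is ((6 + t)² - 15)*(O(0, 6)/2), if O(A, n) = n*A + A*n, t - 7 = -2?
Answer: 0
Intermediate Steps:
t = 5 (t = 7 - 2 = 5)
O(A, n) = 2*A*n (O(A, n) = A*n + A*n = 2*A*n)
((6 + t)² - 15)*(O(0, 6)/2) = ((6 + 5)² - 15)*((2*0*6)/2) = (11² - 15)*(0*(½)) = (121 - 15)*0 = 106*0 = 0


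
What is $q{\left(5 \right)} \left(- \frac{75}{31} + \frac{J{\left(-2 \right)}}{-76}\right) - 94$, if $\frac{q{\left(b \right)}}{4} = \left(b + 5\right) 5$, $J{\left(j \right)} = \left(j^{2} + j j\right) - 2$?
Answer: $- \frac{349666}{589} \approx -593.66$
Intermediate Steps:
$J{\left(j \right)} = -2 + 2 j^{2}$ ($J{\left(j \right)} = \left(j^{2} + j^{2}\right) - 2 = 2 j^{2} - 2 = -2 + 2 j^{2}$)
$q{\left(b \right)} = 100 + 20 b$ ($q{\left(b \right)} = 4 \left(b + 5\right) 5 = 4 \left(5 + b\right) 5 = 4 \left(25 + 5 b\right) = 100 + 20 b$)
$q{\left(5 \right)} \left(- \frac{75}{31} + \frac{J{\left(-2 \right)}}{-76}\right) - 94 = \left(100 + 20 \cdot 5\right) \left(- \frac{75}{31} + \frac{-2 + 2 \left(-2\right)^{2}}{-76}\right) - 94 = \left(100 + 100\right) \left(\left(-75\right) \frac{1}{31} + \left(-2 + 2 \cdot 4\right) \left(- \frac{1}{76}\right)\right) - 94 = 200 \left(- \frac{75}{31} + \left(-2 + 8\right) \left(- \frac{1}{76}\right)\right) - 94 = 200 \left(- \frac{75}{31} + 6 \left(- \frac{1}{76}\right)\right) - 94 = 200 \left(- \frac{75}{31} - \frac{3}{38}\right) - 94 = 200 \left(- \frac{2943}{1178}\right) - 94 = - \frac{294300}{589} - 94 = - \frac{349666}{589}$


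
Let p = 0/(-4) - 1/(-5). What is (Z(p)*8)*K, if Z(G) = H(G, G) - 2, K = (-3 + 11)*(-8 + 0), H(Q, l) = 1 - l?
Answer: 3072/5 ≈ 614.40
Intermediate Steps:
p = 1/5 (p = 0*(-1/4) - 1*(-1/5) = 0 + 1/5 = 1/5 ≈ 0.20000)
K = -64 (K = 8*(-8) = -64)
Z(G) = -1 - G (Z(G) = (1 - G) - 2 = -1 - G)
(Z(p)*8)*K = ((-1 - 1*1/5)*8)*(-64) = ((-1 - 1/5)*8)*(-64) = -6/5*8*(-64) = -48/5*(-64) = 3072/5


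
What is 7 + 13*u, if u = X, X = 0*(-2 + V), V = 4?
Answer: 7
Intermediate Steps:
X = 0 (X = 0*(-2 + 4) = 0*2 = 0)
u = 0
7 + 13*u = 7 + 13*0 = 7 + 0 = 7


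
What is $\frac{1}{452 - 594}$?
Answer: $- \frac{1}{142} \approx -0.0070423$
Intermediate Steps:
$\frac{1}{452 - 594} = \frac{1}{-142} = - \frac{1}{142}$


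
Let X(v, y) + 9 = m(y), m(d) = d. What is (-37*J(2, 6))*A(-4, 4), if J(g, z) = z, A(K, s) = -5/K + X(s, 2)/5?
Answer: 333/10 ≈ 33.300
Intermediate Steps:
X(v, y) = -9 + y
A(K, s) = -7/5 - 5/K (A(K, s) = -5/K + (-9 + 2)/5 = -5/K - 7*1/5 = -5/K - 7/5 = -7/5 - 5/K)
(-37*J(2, 6))*A(-4, 4) = (-37*6)*(-7/5 - 5/(-4)) = -222*(-7/5 - 5*(-1/4)) = -222*(-7/5 + 5/4) = -222*(-3/20) = 333/10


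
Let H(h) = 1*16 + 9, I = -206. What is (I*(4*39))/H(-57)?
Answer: -32136/25 ≈ -1285.4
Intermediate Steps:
H(h) = 25 (H(h) = 16 + 9 = 25)
(I*(4*39))/H(-57) = -824*39/25 = -206*156*(1/25) = -32136*1/25 = -32136/25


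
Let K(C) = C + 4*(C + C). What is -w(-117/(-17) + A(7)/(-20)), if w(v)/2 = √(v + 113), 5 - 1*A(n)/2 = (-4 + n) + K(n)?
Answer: -11*√30090/85 ≈ -22.448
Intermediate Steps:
K(C) = 9*C (K(C) = C + 4*(2*C) = C + 8*C = 9*C)
A(n) = 18 - 20*n (A(n) = 10 - 2*((-4 + n) + 9*n) = 10 - 2*(-4 + 10*n) = 10 + (8 - 20*n) = 18 - 20*n)
w(v) = 2*√(113 + v) (w(v) = 2*√(v + 113) = 2*√(113 + v))
-w(-117/(-17) + A(7)/(-20)) = -2*√(113 + (-117/(-17) + (18 - 20*7)/(-20))) = -2*√(113 + (-117*(-1/17) + (18 - 140)*(-1/20))) = -2*√(113 + (117/17 - 122*(-1/20))) = -2*√(113 + (117/17 + 61/10)) = -2*√(113 + 2207/170) = -2*√(21417/170) = -2*11*√30090/170 = -11*√30090/85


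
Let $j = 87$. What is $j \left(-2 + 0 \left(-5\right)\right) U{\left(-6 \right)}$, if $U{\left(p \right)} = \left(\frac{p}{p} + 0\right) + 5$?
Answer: $-1044$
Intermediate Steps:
$U{\left(p \right)} = 6$ ($U{\left(p \right)} = \left(1 + 0\right) + 5 = 1 + 5 = 6$)
$j \left(-2 + 0 \left(-5\right)\right) U{\left(-6 \right)} = 87 \left(-2 + 0 \left(-5\right)\right) 6 = 87 \left(-2 + 0\right) 6 = 87 \left(-2\right) 6 = \left(-174\right) 6 = -1044$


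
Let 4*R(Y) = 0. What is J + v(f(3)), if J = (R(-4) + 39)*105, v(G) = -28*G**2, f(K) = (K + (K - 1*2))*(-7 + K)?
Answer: -3073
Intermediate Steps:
R(Y) = 0 (R(Y) = (1/4)*0 = 0)
f(K) = (-7 + K)*(-2 + 2*K) (f(K) = (K + (K - 2))*(-7 + K) = (K + (-2 + K))*(-7 + K) = (-2 + 2*K)*(-7 + K) = (-7 + K)*(-2 + 2*K))
J = 4095 (J = (0 + 39)*105 = 39*105 = 4095)
J + v(f(3)) = 4095 - 28*(14 - 16*3 + 2*3**2)**2 = 4095 - 28*(14 - 48 + 2*9)**2 = 4095 - 28*(14 - 48 + 18)**2 = 4095 - 28*(-16)**2 = 4095 - 28*256 = 4095 - 7168 = -3073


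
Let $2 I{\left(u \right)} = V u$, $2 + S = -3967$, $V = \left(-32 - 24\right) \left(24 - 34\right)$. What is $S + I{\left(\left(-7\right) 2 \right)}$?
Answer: $-7889$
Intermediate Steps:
$V = 560$ ($V = \left(-56\right) \left(-10\right) = 560$)
$S = -3969$ ($S = -2 - 3967 = -3969$)
$I{\left(u \right)} = 280 u$ ($I{\left(u \right)} = \frac{560 u}{2} = 280 u$)
$S + I{\left(\left(-7\right) 2 \right)} = -3969 + 280 \left(\left(-7\right) 2\right) = -3969 + 280 \left(-14\right) = -3969 - 3920 = -7889$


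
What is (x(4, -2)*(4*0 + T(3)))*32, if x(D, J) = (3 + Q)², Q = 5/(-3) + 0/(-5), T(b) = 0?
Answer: 0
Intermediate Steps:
Q = -5/3 (Q = 5*(-⅓) + 0*(-⅕) = -5/3 + 0 = -5/3 ≈ -1.6667)
x(D, J) = 16/9 (x(D, J) = (3 - 5/3)² = (4/3)² = 16/9)
(x(4, -2)*(4*0 + T(3)))*32 = (16*(4*0 + 0)/9)*32 = (16*(0 + 0)/9)*32 = ((16/9)*0)*32 = 0*32 = 0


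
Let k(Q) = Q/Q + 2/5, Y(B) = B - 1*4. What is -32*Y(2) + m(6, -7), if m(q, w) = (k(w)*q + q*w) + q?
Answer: 182/5 ≈ 36.400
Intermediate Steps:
Y(B) = -4 + B (Y(B) = B - 4 = -4 + B)
k(Q) = 7/5 (k(Q) = 1 + 2*(⅕) = 1 + ⅖ = 7/5)
m(q, w) = 12*q/5 + q*w (m(q, w) = (7*q/5 + q*w) + q = 12*q/5 + q*w)
-32*Y(2) + m(6, -7) = -32*(-4 + 2) + (⅕)*6*(12 + 5*(-7)) = -32*(-2) + (⅕)*6*(12 - 35) = 64 + (⅕)*6*(-23) = 64 - 138/5 = 182/5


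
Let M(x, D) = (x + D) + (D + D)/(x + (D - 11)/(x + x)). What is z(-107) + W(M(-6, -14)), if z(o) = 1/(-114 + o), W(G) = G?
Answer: -133531/10387 ≈ -12.856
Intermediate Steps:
M(x, D) = D + x + 2*D/(x + (-11 + D)/(2*x)) (M(x, D) = (D + x) + (2*D)/(x + (-11 + D)/((2*x))) = (D + x) + (2*D)/(x + (-11 + D)*(1/(2*x))) = (D + x) + (2*D)/(x + (-11 + D)/(2*x)) = (D + x) + 2*D/(x + (-11 + D)/(2*x)) = D + x + 2*D/(x + (-11 + D)/(2*x)))
z(-107) + W(M(-6, -14)) = 1/(-114 - 107) + ((-14)² - 11*(-14) - 11*(-6) + 2*(-6)³ + 2*(-14)*(-6)² + 5*(-14)*(-6))/(-11 - 14 + 2*(-6)²) = 1/(-221) + (196 + 154 + 66 + 2*(-216) + 2*(-14)*36 + 420)/(-11 - 14 + 2*36) = -1/221 + (196 + 154 + 66 - 432 - 1008 + 420)/(-11 - 14 + 72) = -1/221 - 604/47 = -133531/10387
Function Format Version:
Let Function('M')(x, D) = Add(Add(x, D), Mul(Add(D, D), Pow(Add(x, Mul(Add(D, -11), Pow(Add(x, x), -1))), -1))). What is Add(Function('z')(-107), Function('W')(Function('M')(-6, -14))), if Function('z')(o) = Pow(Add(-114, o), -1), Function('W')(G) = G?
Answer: Rational(-133531, 10387) ≈ -12.856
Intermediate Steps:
Function('M')(x, D) = Add(D, x, Mul(2, D, Pow(Add(x, Mul(Rational(1, 2), Pow(x, -1), Add(-11, D))), -1))) (Function('M')(x, D) = Add(Add(D, x), Mul(Mul(2, D), Pow(Add(x, Mul(Add(-11, D), Pow(Mul(2, x), -1))), -1))) = Add(Add(D, x), Mul(Mul(2, D), Pow(Add(x, Mul(Add(-11, D), Mul(Rational(1, 2), Pow(x, -1)))), -1))) = Add(Add(D, x), Mul(Mul(2, D), Pow(Add(x, Mul(Rational(1, 2), Pow(x, -1), Add(-11, D))), -1))) = Add(Add(D, x), Mul(2, D, Pow(Add(x, Mul(Rational(1, 2), Pow(x, -1), Add(-11, D))), -1))) = Add(D, x, Mul(2, D, Pow(Add(x, Mul(Rational(1, 2), Pow(x, -1), Add(-11, D))), -1))))
Add(Function('z')(-107), Function('W')(Function('M')(-6, -14))) = Add(Pow(Add(-114, -107), -1), Mul(Pow(Add(-11, -14, Mul(2, Pow(-6, 2))), -1), Add(Pow(-14, 2), Mul(-11, -14), Mul(-11, -6), Mul(2, Pow(-6, 3)), Mul(2, -14, Pow(-6, 2)), Mul(5, -14, -6)))) = Add(Pow(-221, -1), Mul(Pow(Add(-11, -14, Mul(2, 36)), -1), Add(196, 154, 66, Mul(2, -216), Mul(2, -14, 36), 420))) = Add(Rational(-1, 221), Mul(Pow(Add(-11, -14, 72), -1), Add(196, 154, 66, -432, -1008, 420))) = Add(Rational(-1, 221), Mul(Pow(47, -1), -604)) = Add(Rational(-1, 221), Mul(Rational(1, 47), -604)) = Add(Rational(-1, 221), Rational(-604, 47)) = Rational(-133531, 10387)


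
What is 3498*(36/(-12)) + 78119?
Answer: 67625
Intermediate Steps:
3498*(36/(-12)) + 78119 = 3498*(36*(-1/12)) + 78119 = 3498*(-3) + 78119 = -10494 + 78119 = 67625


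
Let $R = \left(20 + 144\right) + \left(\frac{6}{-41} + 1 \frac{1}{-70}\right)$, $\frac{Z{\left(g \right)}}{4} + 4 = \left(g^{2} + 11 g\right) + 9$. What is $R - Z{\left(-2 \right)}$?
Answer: $\frac{619459}{2870} \approx 215.84$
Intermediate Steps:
$Z{\left(g \right)} = 20 + 4 g^{2} + 44 g$ ($Z{\left(g \right)} = -16 + 4 \left(\left(g^{2} + 11 g\right) + 9\right) = -16 + 4 \left(9 + g^{2} + 11 g\right) = -16 + \left(36 + 4 g^{2} + 44 g\right) = 20 + 4 g^{2} + 44 g$)
$R = \frac{470219}{2870}$ ($R = 164 + \left(6 \left(- \frac{1}{41}\right) + 1 \left(- \frac{1}{70}\right)\right) = 164 - \frac{461}{2870} = \frac{470219}{2870} \approx 163.84$)
$R - Z{\left(-2 \right)} = \frac{470219}{2870} - \left(20 + 4 \left(-2\right)^{2} + 44 \left(-2\right)\right) = \frac{470219}{2870} - \left(20 + 4 \cdot 4 - 88\right) = \frac{470219}{2870} - \left(20 + 16 - 88\right) = \frac{470219}{2870} - -52 = \frac{470219}{2870} + 52 = \frac{619459}{2870}$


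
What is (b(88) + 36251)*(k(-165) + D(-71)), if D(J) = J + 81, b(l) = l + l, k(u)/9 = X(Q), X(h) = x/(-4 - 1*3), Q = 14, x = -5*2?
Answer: 5828320/7 ≈ 8.3262e+5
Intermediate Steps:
x = -10
X(h) = 10/7 (X(h) = -10/(-4 - 1*3) = -10/(-4 - 3) = -10/(-7) = -10*(-1/7) = 10/7)
k(u) = 90/7 (k(u) = 9*(10/7) = 90/7)
b(l) = 2*l
D(J) = 81 + J
(b(88) + 36251)*(k(-165) + D(-71)) = (2*88 + 36251)*(90/7 + (81 - 71)) = (176 + 36251)*(90/7 + 10) = 36427*(160/7) = 5828320/7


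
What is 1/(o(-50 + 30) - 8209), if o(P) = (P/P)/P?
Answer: -20/164181 ≈ -0.00012182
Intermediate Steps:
o(P) = 1/P
1/(o(-50 + 30) - 8209) = 1/(1/(-50 + 30) - 8209) = 1/(1/(-20) - 8209) = 1/(-1/20 - 8209) = 1/(-164181/20) = -20/164181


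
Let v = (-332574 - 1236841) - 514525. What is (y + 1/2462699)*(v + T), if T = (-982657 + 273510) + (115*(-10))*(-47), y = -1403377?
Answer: 9466372448975735314/2462699 ≈ 3.8439e+12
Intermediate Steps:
T = -655097 (T = -709147 - 1150*(-47) = -709147 + 54050 = -655097)
v = -2083940 (v = -1569415 - 514525 = -2083940)
(y + 1/2462699)*(v + T) = (-1403377 + 1/2462699)*(-2083940 - 655097) = (-1403377 + 1/2462699)*(-2739037) = -3456095134522/2462699*(-2739037) = 9466372448975735314/2462699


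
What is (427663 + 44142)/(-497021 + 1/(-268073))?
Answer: -126478181765/133237910534 ≈ -0.94927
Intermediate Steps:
(427663 + 44142)/(-497021 + 1/(-268073)) = 471805/(-497021 - 1/268073) = 471805/(-133237910534/268073) = 471805*(-268073/133237910534) = -126478181765/133237910534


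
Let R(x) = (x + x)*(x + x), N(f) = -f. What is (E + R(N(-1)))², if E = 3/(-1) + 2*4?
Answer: 81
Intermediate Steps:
R(x) = 4*x² (R(x) = (2*x)*(2*x) = 4*x²)
E = 5 (E = 3*(-1) + 8 = -3 + 8 = 5)
(E + R(N(-1)))² = (5 + 4*(-1*(-1))²)² = (5 + 4*1²)² = (5 + 4*1)² = (5 + 4)² = 9² = 81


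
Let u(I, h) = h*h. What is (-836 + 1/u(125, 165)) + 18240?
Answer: 473823901/27225 ≈ 17404.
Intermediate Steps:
u(I, h) = h**2
(-836 + 1/u(125, 165)) + 18240 = (-836 + 1/(165**2)) + 18240 = (-836 + 1/27225) + 18240 = -22760099/27225 + 18240 = 473823901/27225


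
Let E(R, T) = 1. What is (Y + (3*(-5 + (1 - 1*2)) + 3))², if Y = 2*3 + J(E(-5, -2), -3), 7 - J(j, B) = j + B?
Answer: 0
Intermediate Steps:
J(j, B) = 7 - B - j (J(j, B) = 7 - (j + B) = 7 - (B + j) = 7 + (-B - j) = 7 - B - j)
Y = 15 (Y = 2*3 + (7 - 1*(-3) - 1*1) = 6 + (7 + 3 - 1) = 6 + 9 = 15)
(Y + (3*(-5 + (1 - 1*2)) + 3))² = (15 + (3*(-5 + (1 - 1*2)) + 3))² = (15 + (3*(-5 + (1 - 2)) + 3))² = (15 + (3*(-5 - 1) + 3))² = (15 + (3*(-6) + 3))² = (15 + (-18 + 3))² = (15 - 15)² = 0² = 0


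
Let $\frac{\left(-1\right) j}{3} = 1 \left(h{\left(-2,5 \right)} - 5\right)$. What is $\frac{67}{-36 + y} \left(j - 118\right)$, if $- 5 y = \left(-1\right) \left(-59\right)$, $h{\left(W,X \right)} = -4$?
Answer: $\frac{30485}{239} \approx 127.55$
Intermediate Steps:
$y = - \frac{59}{5}$ ($y = - \frac{\left(-1\right) \left(-59\right)}{5} = \left(- \frac{1}{5}\right) 59 = - \frac{59}{5} \approx -11.8$)
$j = 27$ ($j = - 3 \cdot 1 \left(-4 - 5\right) = - 3 \cdot 1 \left(-9\right) = \left(-3\right) \left(-9\right) = 27$)
$\frac{67}{-36 + y} \left(j - 118\right) = \frac{67}{-36 - \frac{59}{5}} \left(27 - 118\right) = \frac{67}{- \frac{239}{5}} \left(-91\right) = 67 \left(- \frac{5}{239}\right) \left(-91\right) = \left(- \frac{335}{239}\right) \left(-91\right) = \frac{30485}{239}$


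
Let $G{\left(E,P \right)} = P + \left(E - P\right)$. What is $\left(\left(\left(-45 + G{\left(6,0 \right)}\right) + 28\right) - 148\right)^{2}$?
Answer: $25281$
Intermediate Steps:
$G{\left(E,P \right)} = E$
$\left(\left(\left(-45 + G{\left(6,0 \right)}\right) + 28\right) - 148\right)^{2} = \left(\left(\left(-45 + 6\right) + 28\right) - 148\right)^{2} = \left(\left(-39 + 28\right) - 148\right)^{2} = \left(-11 - 148\right)^{2} = \left(-159\right)^{2} = 25281$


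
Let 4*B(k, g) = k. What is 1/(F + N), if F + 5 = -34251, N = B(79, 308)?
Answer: -4/136945 ≈ -2.9209e-5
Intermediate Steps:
B(k, g) = k/4
N = 79/4 (N = (¼)*79 = 79/4 ≈ 19.750)
F = -34256 (F = -5 - 34251 = -34256)
1/(F + N) = 1/(-34256 + 79/4) = 1/(-136945/4) = -4/136945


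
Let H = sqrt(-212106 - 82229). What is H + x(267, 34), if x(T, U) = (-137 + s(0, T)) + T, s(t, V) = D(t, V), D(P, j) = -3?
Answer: 127 + 37*I*sqrt(215) ≈ 127.0 + 542.53*I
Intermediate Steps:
s(t, V) = -3
x(T, U) = -140 + T (x(T, U) = (-137 - 3) + T = -140 + T)
H = 37*I*sqrt(215) (H = sqrt(-294335) = 37*I*sqrt(215) ≈ 542.53*I)
H + x(267, 34) = 37*I*sqrt(215) + (-140 + 267) = 37*I*sqrt(215) + 127 = 127 + 37*I*sqrt(215)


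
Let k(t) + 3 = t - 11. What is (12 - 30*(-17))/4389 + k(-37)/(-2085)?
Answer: 145801/1016785 ≈ 0.14339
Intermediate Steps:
k(t) = -14 + t (k(t) = -3 + (t - 11) = -3 + (-11 + t) = -14 + t)
(12 - 30*(-17))/4389 + k(-37)/(-2085) = (12 - 30*(-17))/4389 + (-14 - 37)/(-2085) = (12 + 510)*(1/4389) - 51*(-1/2085) = 522*(1/4389) + 17/695 = 174/1463 + 17/695 = 145801/1016785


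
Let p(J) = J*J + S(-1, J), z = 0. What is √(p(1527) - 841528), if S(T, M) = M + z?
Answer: 4*√93233 ≈ 1221.4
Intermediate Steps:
S(T, M) = M (S(T, M) = M + 0 = M)
p(J) = J + J² (p(J) = J*J + J = J² + J = J + J²)
√(p(1527) - 841528) = √(1527*(1 + 1527) - 841528) = √(1527*1528 - 841528) = √(2333256 - 841528) = √1491728 = 4*√93233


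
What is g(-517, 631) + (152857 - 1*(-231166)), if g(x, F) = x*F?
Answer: 57796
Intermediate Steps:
g(x, F) = F*x
g(-517, 631) + (152857 - 1*(-231166)) = 631*(-517) + (152857 - 1*(-231166)) = -326227 + (152857 + 231166) = -326227 + 384023 = 57796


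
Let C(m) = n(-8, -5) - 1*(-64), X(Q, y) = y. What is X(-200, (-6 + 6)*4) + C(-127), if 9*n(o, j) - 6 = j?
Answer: 577/9 ≈ 64.111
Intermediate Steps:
n(o, j) = 2/3 + j/9
C(m) = 577/9 (C(m) = (2/3 + (1/9)*(-5)) - 1*(-64) = (2/3 - 5/9) + 64 = 1/9 + 64 = 577/9)
X(-200, (-6 + 6)*4) + C(-127) = (-6 + 6)*4 + 577/9 = 0*4 + 577/9 = 0 + 577/9 = 577/9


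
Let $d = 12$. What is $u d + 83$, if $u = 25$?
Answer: $383$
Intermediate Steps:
$u d + 83 = 25 \cdot 12 + 83 = 300 + 83 = 383$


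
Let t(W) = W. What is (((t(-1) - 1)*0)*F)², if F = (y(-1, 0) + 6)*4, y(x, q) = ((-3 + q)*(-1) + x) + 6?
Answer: 0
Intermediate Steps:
y(x, q) = 9 + x - q (y(x, q) = ((3 - q) + x) + 6 = (3 + x - q) + 6 = 9 + x - q)
F = 56 (F = ((9 - 1 - 1*0) + 6)*4 = ((9 - 1 + 0) + 6)*4 = (8 + 6)*4 = 14*4 = 56)
(((t(-1) - 1)*0)*F)² = (((-1 - 1)*0)*56)² = (-2*0*56)² = (0*56)² = 0² = 0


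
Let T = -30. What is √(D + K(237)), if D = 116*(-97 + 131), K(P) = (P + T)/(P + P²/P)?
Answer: √98468918/158 ≈ 62.805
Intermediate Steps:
K(P) = (-30 + P)/(2*P) (K(P) = (P - 30)/(P + P²/P) = (-30 + P)/(P + P) = (-30 + P)/((2*P)) = (-30 + P)*(1/(2*P)) = (-30 + P)/(2*P))
D = 3944 (D = 116*34 = 3944)
√(D + K(237)) = √(3944 + (½)*(-30 + 237)/237) = √(3944 + (½)*(1/237)*207) = √(3944 + 69/158) = √(623221/158) = √98468918/158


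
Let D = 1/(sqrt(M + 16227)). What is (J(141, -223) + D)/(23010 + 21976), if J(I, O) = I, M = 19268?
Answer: 141/44986 + sqrt(35495)/1596778070 ≈ 0.0031344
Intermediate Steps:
D = sqrt(35495)/35495 (D = 1/(sqrt(19268 + 16227)) = 1/(sqrt(35495)) = sqrt(35495)/35495 ≈ 0.0053078)
(J(141, -223) + D)/(23010 + 21976) = (141 + sqrt(35495)/35495)/(23010 + 21976) = (141 + sqrt(35495)/35495)/44986 = (141 + sqrt(35495)/35495)*(1/44986) = 141/44986 + sqrt(35495)/1596778070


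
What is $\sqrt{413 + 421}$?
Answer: $\sqrt{834} \approx 28.879$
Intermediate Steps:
$\sqrt{413 + 421} = \sqrt{834}$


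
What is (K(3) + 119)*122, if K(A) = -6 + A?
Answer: 14152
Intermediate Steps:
(K(3) + 119)*122 = ((-6 + 3) + 119)*122 = (-3 + 119)*122 = 116*122 = 14152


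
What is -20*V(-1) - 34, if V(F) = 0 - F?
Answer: -54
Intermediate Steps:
V(F) = -F
-20*V(-1) - 34 = -(-20)*(-1) - 34 = -20*1 - 34 = -20 - 34 = -54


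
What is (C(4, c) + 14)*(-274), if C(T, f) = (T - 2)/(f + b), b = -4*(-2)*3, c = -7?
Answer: -65760/17 ≈ -3868.2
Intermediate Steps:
b = 24 (b = 8*3 = 24)
C(T, f) = (-2 + T)/(24 + f) (C(T, f) = (T - 2)/(f + 24) = (-2 + T)/(24 + f))
(C(4, c) + 14)*(-274) = ((-2 + 4)/(24 - 7) + 14)*(-274) = (2/17 + 14)*(-274) = (240/17)*(-274) = -65760/17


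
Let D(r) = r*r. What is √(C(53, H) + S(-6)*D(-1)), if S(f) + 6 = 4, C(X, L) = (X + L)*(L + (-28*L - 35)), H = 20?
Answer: I*√41977 ≈ 204.88*I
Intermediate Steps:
D(r) = r²
C(X, L) = (-35 - 27*L)*(L + X) (C(X, L) = (L + X)*(L + (-35 - 28*L)) = (L + X)*(-35 - 27*L) = (-35 - 27*L)*(L + X))
S(f) = -2 (S(f) = -6 + 4 = -2)
√(C(53, H) + S(-6)*D(-1)) = √((-35*20 - 35*53 - 27*20² - 27*20*53) - 2*(-1)²) = √((-700 - 1855 - 27*400 - 28620) - 2*1) = √((-700 - 1855 - 10800 - 28620) - 2) = √(-41975 - 2) = √(-41977) = I*√41977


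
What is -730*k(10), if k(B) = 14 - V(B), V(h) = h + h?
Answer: 4380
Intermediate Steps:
V(h) = 2*h
k(B) = 14 - 2*B
-730*k(10) = -730*(14 - 2*10) = -730*(14 - 20) = -730*(-6) = 4380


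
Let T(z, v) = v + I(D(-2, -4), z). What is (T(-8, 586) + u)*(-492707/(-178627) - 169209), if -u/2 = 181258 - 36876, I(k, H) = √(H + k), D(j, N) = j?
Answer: 8710123375761808/178627 - 30224803336*I*√10/178627 ≈ 4.8762e+10 - 5.3508e+5*I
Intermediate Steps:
T(z, v) = v + √(-2 + z) (T(z, v) = v + √(z - 2) = v + √(-2 + z))
u = -288764 (u = -2*(181258 - 36876) = -2*144382 = -288764)
(T(-8, 586) + u)*(-492707/(-178627) - 169209) = ((586 + √(-2 - 8)) - 288764)*(-492707/(-178627) - 169209) = ((586 + √(-10)) - 288764)*(-492707*(-1/178627) - 169209) = ((586 + I*√10) - 288764)*(492707/178627 - 169209) = (-288178 + I*√10)*(-30224803336/178627) = 8710123375761808/178627 - 30224803336*I*√10/178627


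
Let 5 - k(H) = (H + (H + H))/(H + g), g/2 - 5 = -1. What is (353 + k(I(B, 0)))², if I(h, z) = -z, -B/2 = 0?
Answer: 128164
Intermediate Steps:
B = 0 (B = -2*0 = 0)
g = 8 (g = 10 + 2*(-1) = 10 - 2 = 8)
k(H) = 5 - 3*H/(8 + H) (k(H) = 5 - (H + (H + H))/(H + 8) = 5 - (H + 2*H)/(8 + H) = 5 - 3*H/(8 + H))
(353 + k(I(B, 0)))² = (353 + 2*(20 - 1*0)/(8 - 1*0))² = (353 + 2*(20 + 0)/(8 + 0))² = (353 + 2*20/8)² = (353 + 2*(⅛)*20)² = (353 + 5)² = 358² = 128164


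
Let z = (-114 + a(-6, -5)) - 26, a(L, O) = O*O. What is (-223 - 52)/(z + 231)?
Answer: -275/116 ≈ -2.3707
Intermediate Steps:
a(L, O) = O²
z = -115 (z = (-114 + (-5)²) - 26 = (-114 + 25) - 26 = -89 - 26 = -115)
(-223 - 52)/(z + 231) = (-223 - 52)/(-115 + 231) = -275/116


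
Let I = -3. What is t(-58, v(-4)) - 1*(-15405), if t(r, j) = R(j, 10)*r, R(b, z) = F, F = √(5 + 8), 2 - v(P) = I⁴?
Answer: 15405 - 58*√13 ≈ 15196.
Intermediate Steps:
v(P) = -79 (v(P) = 2 - 1*(-3)⁴ = 2 - 1*81 = 2 - 81 = -79)
F = √13 ≈ 3.6056
R(b, z) = √13
t(r, j) = r*√13 (t(r, j) = √13*r = r*√13)
t(-58, v(-4)) - 1*(-15405) = -58*√13 - 1*(-15405) = -58*√13 + 15405 = 15405 - 58*√13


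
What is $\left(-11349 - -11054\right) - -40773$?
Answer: $40478$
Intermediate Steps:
$\left(-11349 - -11054\right) - -40773 = \left(-11349 + 11054\right) + 40773 = -295 + 40773 = 40478$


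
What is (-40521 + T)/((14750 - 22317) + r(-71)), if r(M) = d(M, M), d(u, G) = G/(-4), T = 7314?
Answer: 132828/30197 ≈ 4.3987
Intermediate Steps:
d(u, G) = -G/4 (d(u, G) = G*(-¼) = -G/4)
r(M) = -M/4
(-40521 + T)/((14750 - 22317) + r(-71)) = (-40521 + 7314)/((14750 - 22317) - ¼*(-71)) = -33207/(-7567 + 71/4) = -33207/(-30197/4) = -33207*(-4/30197) = 132828/30197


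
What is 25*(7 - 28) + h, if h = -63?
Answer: -588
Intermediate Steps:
25*(7 - 28) + h = 25*(7 - 28) - 63 = 25*(-21) - 63 = -525 - 63 = -588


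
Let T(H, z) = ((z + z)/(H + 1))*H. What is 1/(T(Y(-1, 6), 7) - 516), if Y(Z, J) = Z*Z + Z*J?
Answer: -2/997 ≈ -0.0020060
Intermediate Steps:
Y(Z, J) = Z² + J*Z
T(H, z) = 2*H*z/(1 + H) (T(H, z) = ((2*z)/(1 + H))*H = (2*z/(1 + H))*H = 2*H*z/(1 + H))
1/(T(Y(-1, 6), 7) - 516) = 1/(2*(-(6 - 1))*7/(1 - (6 - 1)) - 516) = 1/(2*(-1*5)*7/(1 - 1*5) - 516) = 1/(2*(-5)*7/(1 - 5) - 516) = 1/(2*(-5)*7/(-4) - 516) = 1/(2*(-5)*7*(-¼) - 516) = 1/(35/2 - 516) = 1/(-997/2) = -2/997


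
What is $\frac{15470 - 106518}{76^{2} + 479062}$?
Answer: $- \frac{45524}{242419} \approx -0.18779$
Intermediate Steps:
$\frac{15470 - 106518}{76^{2} + 479062} = - \frac{91048}{5776 + 479062} = - \frac{91048}{484838} = \left(-91048\right) \frac{1}{484838} = - \frac{45524}{242419}$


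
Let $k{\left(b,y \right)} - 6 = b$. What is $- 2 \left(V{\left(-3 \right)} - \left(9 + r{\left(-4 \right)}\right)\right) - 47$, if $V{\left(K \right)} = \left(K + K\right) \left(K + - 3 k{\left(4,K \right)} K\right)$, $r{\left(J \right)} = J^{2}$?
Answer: $1047$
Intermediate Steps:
$k{\left(b,y \right)} = 6 + b$
$V{\left(K \right)} = - 58 K^{2}$ ($V{\left(K \right)} = \left(K + K\right) \left(K + - 3 \left(6 + 4\right) K\right) = 2 K \left(K + \left(-3\right) 10 K\right) = 2 K \left(K - 30 K\right) = 2 K \left(- 29 K\right) = - 58 K^{2}$)
$- 2 \left(V{\left(-3 \right)} - \left(9 + r{\left(-4 \right)}\right)\right) - 47 = - 2 \left(- 58 \left(-3\right)^{2} - \left(9 + \left(-4\right)^{2}\right)\right) - 47 = - 2 \left(\left(-58\right) 9 - \left(9 + 16\right)\right) - 47 = - 2 \left(-522 - 25\right) - 47 = \left(-2\right) \left(-547\right) - 47 = 1094 - 47 = 1047$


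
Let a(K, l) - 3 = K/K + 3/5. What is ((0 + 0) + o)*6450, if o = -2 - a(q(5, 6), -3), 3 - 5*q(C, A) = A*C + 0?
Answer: -42570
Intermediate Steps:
q(C, A) = ⅗ - A*C/5 (q(C, A) = ⅗ - (A*C + 0)/5 = ⅗ - A*C/5)
a(K, l) = 23/5 (a(K, l) = 3 + (K/K + 3/5) = 3 + (1 + 3*(⅕)) = 3 + (1 + ⅗) = 3 + 8/5 = 23/5)
o = -33/5 (o = -2 - 1*23/5 = -2 - 23/5 = -33/5 ≈ -6.6000)
((0 + 0) + o)*6450 = ((0 + 0) - 33/5)*6450 = (0 - 33/5)*6450 = -33/5*6450 = -42570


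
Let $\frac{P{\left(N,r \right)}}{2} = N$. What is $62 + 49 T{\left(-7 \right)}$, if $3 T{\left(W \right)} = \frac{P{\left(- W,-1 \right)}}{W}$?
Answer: $\frac{88}{3} \approx 29.333$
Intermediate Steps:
$P{\left(N,r \right)} = 2 N$
$T{\left(W \right)} = - \frac{2}{3}$ ($T{\left(W \right)} = \frac{2 \left(- W\right) \frac{1}{W}}{3} = \frac{- 2 W \frac{1}{W}}{3} = \frac{1}{3} \left(-2\right) = - \frac{2}{3}$)
$62 + 49 T{\left(-7 \right)} = 62 + 49 \left(- \frac{2}{3}\right) = 62 - \frac{98}{3} = \frac{88}{3}$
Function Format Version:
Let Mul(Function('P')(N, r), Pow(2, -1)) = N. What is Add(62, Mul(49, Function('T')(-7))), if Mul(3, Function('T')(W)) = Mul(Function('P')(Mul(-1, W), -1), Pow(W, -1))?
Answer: Rational(88, 3) ≈ 29.333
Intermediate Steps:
Function('P')(N, r) = Mul(2, N)
Function('T')(W) = Rational(-2, 3) (Function('T')(W) = Mul(Rational(1, 3), Mul(Mul(2, Mul(-1, W)), Pow(W, -1))) = Mul(Rational(1, 3), Mul(Mul(-2, W), Pow(W, -1))) = Mul(Rational(1, 3), -2) = Rational(-2, 3))
Add(62, Mul(49, Function('T')(-7))) = Add(62, Mul(49, Rational(-2, 3))) = Add(62, Rational(-98, 3)) = Rational(88, 3)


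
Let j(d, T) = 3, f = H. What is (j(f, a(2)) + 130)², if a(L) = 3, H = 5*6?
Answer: 17689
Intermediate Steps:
H = 30
f = 30
(j(f, a(2)) + 130)² = (3 + 130)² = 133² = 17689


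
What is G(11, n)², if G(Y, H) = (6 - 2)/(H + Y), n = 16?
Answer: 16/729 ≈ 0.021948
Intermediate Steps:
G(Y, H) = 4/(H + Y)
G(11, n)² = (4/(16 + 11))² = (4/27)² = 16/729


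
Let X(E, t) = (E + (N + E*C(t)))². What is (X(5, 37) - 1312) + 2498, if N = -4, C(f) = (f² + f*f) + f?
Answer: 192544562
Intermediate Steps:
C(f) = f + 2*f² (C(f) = (f² + f²) + f = 2*f² + f = f + 2*f²)
X(E, t) = (-4 + E + E*t*(1 + 2*t))² (X(E, t) = (E + (-4 + E*(t*(1 + 2*t))))² = (E + (-4 + E*t*(1 + 2*t)))² = (-4 + E + E*t*(1 + 2*t))²)
(X(5, 37) - 1312) + 2498 = ((-4 + 5 + 5*37*(1 + 2*37))² - 1312) + 2498 = ((-4 + 5 + 5*37*(1 + 74))² - 1312) + 2498 = ((-4 + 5 + 5*37*75)² - 1312) + 2498 = ((-4 + 5 + 13875)² - 1312) + 2498 = (13876² - 1312) + 2498 = (192543376 - 1312) + 2498 = 192542064 + 2498 = 192544562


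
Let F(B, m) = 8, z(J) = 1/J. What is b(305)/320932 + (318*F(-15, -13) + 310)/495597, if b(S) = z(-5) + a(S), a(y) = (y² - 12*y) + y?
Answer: 226780118993/795264682020 ≈ 0.28516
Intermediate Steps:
a(y) = y² - 11*y
b(S) = -⅕ + S*(-11 + S) (b(S) = 1/(-5) + S*(-11 + S) = -⅕ + S*(-11 + S))
b(305)/320932 + (318*F(-15, -13) + 310)/495597 = (-⅕ + 305*(-11 + 305))/320932 + (318*8 + 310)/495597 = (-⅕ + 305*294)*(1/320932) + (2544 + 310)*(1/495597) = (-⅕ + 89670)*(1/320932) + 2854*(1/495597) = (448349/5)*(1/320932) + 2854/495597 = 448349/1604660 + 2854/495597 = 226780118993/795264682020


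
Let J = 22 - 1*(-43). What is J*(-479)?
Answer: -31135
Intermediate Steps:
J = 65 (J = 22 + 43 = 65)
J*(-479) = 65*(-479) = -31135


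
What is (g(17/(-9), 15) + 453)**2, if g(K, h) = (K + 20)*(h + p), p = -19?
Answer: 11730625/81 ≈ 1.4482e+5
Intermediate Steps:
g(K, h) = (-19 + h)*(20 + K) (g(K, h) = (K + 20)*(h - 19) = (20 + K)*(-19 + h) = (-19 + h)*(20 + K))
(g(17/(-9), 15) + 453)**2 = ((-380 - 323/(-9) + 20*15 + (17/(-9))*15) + 453)**2 = ((-380 - 323*(-1)/9 + 300 + (17*(-1/9))*15) + 453)**2 = ((-380 - 19*(-17/9) + 300 - 17/9*15) + 453)**2 = ((-380 + 323/9 + 300 - 85/3) + 453)**2 = (-652/9 + 453)**2 = (3425/9)**2 = 11730625/81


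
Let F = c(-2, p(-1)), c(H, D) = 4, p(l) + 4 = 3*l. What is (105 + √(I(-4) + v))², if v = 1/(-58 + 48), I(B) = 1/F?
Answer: (1050 + √15)²/100 ≈ 11106.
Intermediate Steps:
p(l) = -4 + 3*l
F = 4
I(B) = ¼ (I(B) = 1/4 = ¼)
v = -⅒ (v = 1/(-10) = -⅒ ≈ -0.10000)
(105 + √(I(-4) + v))² = (105 + √(¼ - ⅒))² = (105 + √(3/20))² = (105 + √15/10)²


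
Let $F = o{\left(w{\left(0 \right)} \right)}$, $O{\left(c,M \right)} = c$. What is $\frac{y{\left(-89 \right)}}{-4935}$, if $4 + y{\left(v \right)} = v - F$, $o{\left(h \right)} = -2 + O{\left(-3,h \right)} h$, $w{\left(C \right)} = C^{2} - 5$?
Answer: $\frac{106}{4935} \approx 0.021479$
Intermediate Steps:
$w{\left(C \right)} = -5 + C^{2}$ ($w{\left(C \right)} = C^{2} - 5 = -5 + C^{2}$)
$o{\left(h \right)} = -2 - 3 h$
$F = 13$ ($F = -2 - 3 \left(-5 + 0^{2}\right) = -2 - 3 \left(-5 + 0\right) = -2 - -15 = -2 + 15 = 13$)
$y{\left(v \right)} = -17 + v$ ($y{\left(v \right)} = -4 + \left(v - 13\right) = -4 + \left(-13 + v\right) = -17 + v$)
$\frac{y{\left(-89 \right)}}{-4935} = \frac{-17 - 89}{-4935} = \left(-106\right) \left(- \frac{1}{4935}\right) = \frac{106}{4935}$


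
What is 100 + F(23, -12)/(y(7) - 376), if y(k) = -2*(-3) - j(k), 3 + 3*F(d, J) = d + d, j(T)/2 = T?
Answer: 115157/1152 ≈ 99.963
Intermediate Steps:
j(T) = 2*T
F(d, J) = -1 + 2*d/3 (F(d, J) = -1 + (d + d)/3 = -1 + (2*d)/3 = -1 + 2*d/3)
y(k) = 6 - 2*k (y(k) = -2*(-3) - 2*k = 6 - 2*k)
100 + F(23, -12)/(y(7) - 376) = 100 + (-1 + (⅔)*23)/((6 - 2*7) - 376) = 100 + (-1 + 46/3)/((6 - 14) - 376) = 100 + 43/(3*(-8 - 376)) = 100 + (43/3)/(-384) = 100 + (43/3)*(-1/384) = 100 - 43/1152 = 115157/1152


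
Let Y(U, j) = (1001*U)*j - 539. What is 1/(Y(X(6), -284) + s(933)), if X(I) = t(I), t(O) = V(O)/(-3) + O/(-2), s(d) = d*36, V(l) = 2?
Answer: 3/3226271 ≈ 9.2987e-7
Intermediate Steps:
s(d) = 36*d
t(O) = -2/3 - O/2 (t(O) = 2/(-3) + O/(-2) = 2*(-1/3) + O*(-1/2) = -2/3 - O/2)
X(I) = -2/3 - I/2
Y(U, j) = -539 + 1001*U*j (Y(U, j) = 1001*U*j - 539 = -539 + 1001*U*j)
1/(Y(X(6), -284) + s(933)) = 1/((-539 + 1001*(-2/3 - 1/2*6)*(-284)) + 36*933) = 1/((-539 + 1001*(-2/3 - 3)*(-284)) + 33588) = 1/((-539 + 1001*(-11/3)*(-284)) + 33588) = 1/((-539 + 3127124/3) + 33588) = 1/(3125507/3 + 33588) = 1/(3226271/3) = 3/3226271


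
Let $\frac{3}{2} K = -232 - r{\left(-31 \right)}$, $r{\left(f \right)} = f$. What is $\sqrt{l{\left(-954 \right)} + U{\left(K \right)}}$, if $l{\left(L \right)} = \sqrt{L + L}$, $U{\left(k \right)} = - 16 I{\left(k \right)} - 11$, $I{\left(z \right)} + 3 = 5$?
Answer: $\sqrt{-43 + 6 i \sqrt{53}} \approx 3.0244 + 7.2213 i$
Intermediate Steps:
$I{\left(z \right)} = 2$ ($I{\left(z \right)} = -3 + 5 = 2$)
$K = -134$ ($K = \frac{2 \left(-232 - -31\right)}{3} = \frac{2 \left(-232 + 31\right)}{3} = \frac{2}{3} \left(-201\right) = -134$)
$U{\left(k \right)} = -43$ ($U{\left(k \right)} = \left(-16\right) 2 - 11 = -32 - 11 = -43$)
$l{\left(L \right)} = \sqrt{2} \sqrt{L}$ ($l{\left(L \right)} = \sqrt{2 L} = \sqrt{2} \sqrt{L}$)
$\sqrt{l{\left(-954 \right)} + U{\left(K \right)}} = \sqrt{\sqrt{2} \sqrt{-954} - 43} = \sqrt{\sqrt{2} \cdot 3 i \sqrt{106} - 43} = \sqrt{6 i \sqrt{53} - 43} = \sqrt{-43 + 6 i \sqrt{53}}$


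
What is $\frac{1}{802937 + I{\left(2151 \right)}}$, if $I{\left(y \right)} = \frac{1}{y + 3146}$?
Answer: $\frac{5297}{4253157290} \approx 1.2454 \cdot 10^{-6}$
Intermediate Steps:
$I{\left(y \right)} = \frac{1}{3146 + y}$
$\frac{1}{802937 + I{\left(2151 \right)}} = \frac{1}{802937 + \frac{1}{3146 + 2151}} = \frac{1}{802937 + \frac{1}{5297}} = \frac{1}{\frac{4253157290}{5297}} = \frac{5297}{4253157290}$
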